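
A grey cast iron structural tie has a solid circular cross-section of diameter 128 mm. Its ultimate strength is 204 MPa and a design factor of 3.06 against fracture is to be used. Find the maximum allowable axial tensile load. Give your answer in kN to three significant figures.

σ_allow = 204/3.06 = 66.67 MPa.
A = πd²/4 = π×128²/4 = 12870 mm².
F_allow = σ_allow × A = 66.67×12870 = 857900 N.

F_allow = 858 kN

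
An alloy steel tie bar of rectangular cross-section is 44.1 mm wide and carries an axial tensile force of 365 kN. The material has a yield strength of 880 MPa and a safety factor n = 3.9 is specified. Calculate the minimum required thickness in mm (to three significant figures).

σ_allow = 880/3.9 = 225.6 MPa.
Required area A = F/σ_allow = 365000/225.6 = 1618 mm².
t = A/w = 1618/44.1 = 36.68 mm.

t = 36.7 mm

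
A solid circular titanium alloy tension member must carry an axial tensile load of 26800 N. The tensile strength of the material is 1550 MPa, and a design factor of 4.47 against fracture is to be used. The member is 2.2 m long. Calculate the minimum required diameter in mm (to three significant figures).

d = 9.92 mm

Allowable stress σ_allow = 1550/4.47 = 346.8 MPa.
Required area A = F/σ_allow = 26800/346.8 = 77.29 mm².
A = πd²/4 → d = √(4A/π) = 9.920 mm.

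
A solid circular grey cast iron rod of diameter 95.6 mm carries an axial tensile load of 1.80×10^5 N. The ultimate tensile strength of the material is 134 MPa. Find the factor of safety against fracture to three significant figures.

A = πd²/4 = 7178 mm².
σ = F/A = 180000/7178 = 25.08 MPa.
n = 134/25.08 = 5.344.

n = 5.34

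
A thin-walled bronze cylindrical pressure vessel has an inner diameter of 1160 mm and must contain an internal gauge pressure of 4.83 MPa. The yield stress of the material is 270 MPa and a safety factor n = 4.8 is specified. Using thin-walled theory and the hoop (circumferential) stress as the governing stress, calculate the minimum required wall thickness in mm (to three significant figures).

σ_allow = 270/4.8 = 56.25 MPa.
Hoop stress σ_h = pD/(2t), so t = pD/(2σ_allow) = 4.83×1160/(2×56.25) = 49.80 mm.

t = 49.8 mm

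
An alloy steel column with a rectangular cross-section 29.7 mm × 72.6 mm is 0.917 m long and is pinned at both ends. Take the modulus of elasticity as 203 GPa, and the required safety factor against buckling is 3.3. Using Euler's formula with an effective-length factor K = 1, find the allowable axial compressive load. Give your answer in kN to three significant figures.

Buckling occurs about the weak axis: I_min = h·b³/12 = 72.6×29.7³/12 = 158500 mm⁴ (b = 29.7 mm is the smaller dimension).
Effective length L_e = KL = 1×0.917 m = 917.0 mm.
Euler critical load P_cr = π²EI/L_e² = π²×203000×158500/917.0² = 377600 N.
P_allow = P_cr/n = 377600/3.3 = 114400 N.

P_allow = 114 kN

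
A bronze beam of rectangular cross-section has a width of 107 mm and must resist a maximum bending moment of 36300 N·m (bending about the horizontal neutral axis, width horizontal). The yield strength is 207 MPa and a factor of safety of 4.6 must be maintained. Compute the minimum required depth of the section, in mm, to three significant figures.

h = 213 mm

σ_allow = 207/4.6 = 45.00 MPa.
For a rectangular section σ = 6M/(bh²), so h² = 6M/(b σ_allow) = 6×3.6300×10^7/(107×45.00) = 45230 mm².
h = 212.7 mm.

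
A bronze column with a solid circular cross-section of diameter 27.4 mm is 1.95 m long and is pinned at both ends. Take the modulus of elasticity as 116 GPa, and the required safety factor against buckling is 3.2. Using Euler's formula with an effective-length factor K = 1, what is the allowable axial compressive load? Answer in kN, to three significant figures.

I = πd⁴/64 = π×27.4⁴/64 = 27670 mm⁴.
Effective length L_e = KL = 1×1.95 m = 1950 mm.
Euler critical load P_cr = π²EI/L_e² = π²×116000×27670/1950² = 8330 N.
P_allow = P_cr/n = 8330/3.2 = 2603 N.

P_allow = 2.60 kN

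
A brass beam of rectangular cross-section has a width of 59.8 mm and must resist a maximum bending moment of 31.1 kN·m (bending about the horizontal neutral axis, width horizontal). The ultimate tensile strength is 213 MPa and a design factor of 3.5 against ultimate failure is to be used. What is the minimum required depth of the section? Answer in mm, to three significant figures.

σ_allow = 213/3.5 = 60.86 MPa.
For a rectangular section σ = 6M/(bh²), so h² = 6M/(b σ_allow) = 6×3.1100×10^7/(59.8×60.86) = 51270 mm².
h = 226.4 mm.

h = 226 mm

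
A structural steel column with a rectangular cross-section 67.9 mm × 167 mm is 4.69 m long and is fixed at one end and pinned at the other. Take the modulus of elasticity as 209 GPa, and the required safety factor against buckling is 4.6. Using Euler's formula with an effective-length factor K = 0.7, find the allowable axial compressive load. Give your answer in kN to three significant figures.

P_allow = 181 kN

Buckling occurs about the weak axis: I_min = h·b³/12 = 167×67.9³/12 = 4.357×10^6 mm⁴ (b = 67.9 mm is the smaller dimension).
Effective length L_e = KL = 0.7×4.69 m = 3283 mm.
Euler critical load P_cr = π²EI/L_e² = π²×209000×4.357×10^6/3283² = 833800 N.
P_allow = P_cr/n = 833800/4.6 = 181300 N.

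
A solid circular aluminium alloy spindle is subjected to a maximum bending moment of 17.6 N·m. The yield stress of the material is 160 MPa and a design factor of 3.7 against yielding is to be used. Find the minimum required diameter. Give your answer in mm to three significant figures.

d = 16.1 mm

σ_allow = 160/3.7 = 43.24 MPa.
For a solid circular section σ = 32M/(πd³), so d³ = 32M/(π σ_allow) = 32×17600/(π×43.24) = 4146 mm³.
d = 16.06 mm.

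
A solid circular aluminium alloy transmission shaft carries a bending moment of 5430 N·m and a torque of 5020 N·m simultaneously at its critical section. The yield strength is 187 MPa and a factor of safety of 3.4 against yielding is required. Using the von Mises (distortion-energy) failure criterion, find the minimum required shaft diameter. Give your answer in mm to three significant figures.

σ_allow = σ_y/n = 187/3.4 = 55.00 MPa.
For a solid shaft σ_b = 32M/(πd³) and τ = 16T/(πd³), so the von Mises stress is σ' = (16/πd³)·√(4M²+3T²).
√(4M²+3T²) = √(4×(5.430×10^6)² + 3×(5.020×10^6)²) = 1.391×10^7 N·mm.
d³ = 16×1.391×10^7/(π×55.00) = 1.288×10^6 mm³.
d = 108.8 mm.

d = 109 mm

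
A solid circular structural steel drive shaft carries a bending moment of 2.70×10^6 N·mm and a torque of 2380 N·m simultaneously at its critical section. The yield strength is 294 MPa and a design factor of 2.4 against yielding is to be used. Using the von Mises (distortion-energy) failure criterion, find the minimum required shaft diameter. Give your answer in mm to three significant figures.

d = 65.6 mm

σ_allow = σ_y/n = 294/2.4 = 122.5 MPa.
For a solid shaft σ_b = 32M/(πd³) and τ = 16T/(πd³), so the von Mises stress is σ' = (16/πd³)·√(4M²+3T²).
√(4M²+3T²) = √(4×(2.700×10^6)² + 3×(2.380×10^6)²) = 6.794×10^6 N·mm.
d³ = 16×6.794×10^6/(π×122.5) = 282400 mm³.
d = 65.61 mm.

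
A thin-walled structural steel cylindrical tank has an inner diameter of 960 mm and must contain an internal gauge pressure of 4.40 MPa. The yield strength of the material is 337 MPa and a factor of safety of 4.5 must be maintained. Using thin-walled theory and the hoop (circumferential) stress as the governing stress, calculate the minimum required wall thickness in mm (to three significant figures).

σ_allow = 337/4.5 = 74.89 MPa.
Hoop stress σ_h = pD/(2t), so t = pD/(2σ_allow) = 4.40×960/(2×74.89) = 28.20 mm.

t = 28.2 mm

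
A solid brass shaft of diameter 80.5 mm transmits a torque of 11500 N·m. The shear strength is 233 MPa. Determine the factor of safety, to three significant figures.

τ = 16T/(πd³) = 16×1.1500×10^7/(π×80.5³) = 112.3 MPa.
n = τ_limit/τ = 233/112.3 = 2.075.

n = 2.08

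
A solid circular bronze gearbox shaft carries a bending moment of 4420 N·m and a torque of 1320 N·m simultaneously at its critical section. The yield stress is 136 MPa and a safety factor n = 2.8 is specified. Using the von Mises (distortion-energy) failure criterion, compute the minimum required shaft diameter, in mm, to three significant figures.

σ_allow = σ_y/n = 136/2.8 = 48.57 MPa.
For a solid shaft σ_b = 32M/(πd³) and τ = 16T/(πd³), so the von Mises stress is σ' = (16/πd³)·√(4M²+3T²).
√(4M²+3T²) = √(4×(4.420×10^6)² + 3×(1.320×10^6)²) = 9.131×10^6 N·mm.
d³ = 16×9.131×10^6/(π×48.57) = 957400 mm³.
d = 98.56 mm.

d = 98.6 mm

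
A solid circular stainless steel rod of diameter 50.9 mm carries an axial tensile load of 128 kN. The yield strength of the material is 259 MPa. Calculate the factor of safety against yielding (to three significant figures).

n = 4.12

A = πd²/4 = 2035 mm².
σ = F/A = 128000/2035 = 62.90 MPa.
n = 259/62.90 = 4.117.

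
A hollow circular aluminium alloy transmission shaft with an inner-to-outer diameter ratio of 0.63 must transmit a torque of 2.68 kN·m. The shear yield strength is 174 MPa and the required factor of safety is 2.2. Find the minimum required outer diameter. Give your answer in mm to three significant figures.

d_o = 58.9 mm

τ_allow = 174/2.2 = 79.09 MPa.
For a hollow shaft τ = 16T/[πd_o³(1−k⁴)] with k = 0.63, so 1−k⁴ = 0.8425.
d_o³ = 16T/[π τ_allow (1−k⁴)] = 16×2680000/(π×79.09×0.8425) = 204800 mm³.
d_o = 58.95 mm.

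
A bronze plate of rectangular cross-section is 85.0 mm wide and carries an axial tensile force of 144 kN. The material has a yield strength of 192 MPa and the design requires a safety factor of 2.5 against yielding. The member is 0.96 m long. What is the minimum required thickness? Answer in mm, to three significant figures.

σ_allow = 192/2.5 = 76.80 MPa.
Required area A = F/σ_allow = 144000/76.80 = 1875 mm².
t = A/w = 1875/85.0 = 22.06 mm.

t = 22.1 mm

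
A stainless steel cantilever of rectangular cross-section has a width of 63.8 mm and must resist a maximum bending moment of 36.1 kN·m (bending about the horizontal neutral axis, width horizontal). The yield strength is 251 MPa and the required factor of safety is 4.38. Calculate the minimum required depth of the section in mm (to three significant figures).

h = 243 mm

σ_allow = 251/4.38 = 57.31 MPa.
For a rectangular section σ = 6M/(bh²), so h² = 6M/(b σ_allow) = 6×3.6100×10^7/(63.8×57.31) = 59240 mm².
h = 243.4 mm.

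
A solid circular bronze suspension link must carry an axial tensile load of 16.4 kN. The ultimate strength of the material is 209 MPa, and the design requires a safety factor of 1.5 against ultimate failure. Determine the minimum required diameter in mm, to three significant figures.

d = 12.2 mm

Allowable stress σ_allow = 209/1.5 = 139.3 MPa.
Required area A = F/σ_allow = 16400/139.3 = 117.7 mm².
A = πd²/4 → d = √(4A/π) = 12.24 mm.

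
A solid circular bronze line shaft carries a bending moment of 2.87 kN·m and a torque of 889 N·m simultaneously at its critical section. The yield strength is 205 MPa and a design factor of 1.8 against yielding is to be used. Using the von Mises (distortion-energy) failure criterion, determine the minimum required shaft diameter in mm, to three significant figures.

σ_allow = σ_y/n = 205/1.8 = 113.9 MPa.
For a solid shaft σ_b = 32M/(πd³) and τ = 16T/(πd³), so the von Mises stress is σ' = (16/πd³)·√(4M²+3T²).
√(4M²+3T²) = √(4×(2.870×10^6)² + 3×(889000)²) = 5.943×10^6 N·mm.
d³ = 16×5.943×10^6/(π×113.9) = 265800 mm³.
d = 64.29 mm.

d = 64.3 mm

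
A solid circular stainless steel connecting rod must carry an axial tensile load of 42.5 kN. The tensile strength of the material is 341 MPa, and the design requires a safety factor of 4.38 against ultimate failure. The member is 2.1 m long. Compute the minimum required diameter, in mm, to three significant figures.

d = 26.4 mm

Allowable stress σ_allow = 341/4.38 = 77.85 MPa.
Required area A = F/σ_allow = 42500/77.85 = 545.9 mm².
A = πd²/4 → d = √(4A/π) = 26.36 mm.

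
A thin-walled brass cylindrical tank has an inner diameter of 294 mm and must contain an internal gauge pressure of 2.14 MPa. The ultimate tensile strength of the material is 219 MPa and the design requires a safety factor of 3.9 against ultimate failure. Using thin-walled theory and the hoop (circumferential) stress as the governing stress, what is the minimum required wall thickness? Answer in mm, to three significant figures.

t = 5.60 mm

σ_allow = 219/3.9 = 56.15 MPa.
Hoop stress σ_h = pD/(2t), so t = pD/(2σ_allow) = 2.14×294/(2×56.15) = 5.602 mm.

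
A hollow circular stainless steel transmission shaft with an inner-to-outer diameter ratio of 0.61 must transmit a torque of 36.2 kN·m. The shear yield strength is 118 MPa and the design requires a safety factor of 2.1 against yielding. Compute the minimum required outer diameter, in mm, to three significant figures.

d_o = 156 mm

τ_allow = 118/2.1 = 56.19 MPa.
For a hollow shaft τ = 16T/[πd_o³(1−k⁴)] with k = 0.61, so 1−k⁴ = 0.8615.
d_o³ = 16T/[π τ_allow (1−k⁴)] = 16×3.6200×10^7/(π×56.19×0.8615) = 3.808×10^6 mm³.
d_o = 156.2 mm.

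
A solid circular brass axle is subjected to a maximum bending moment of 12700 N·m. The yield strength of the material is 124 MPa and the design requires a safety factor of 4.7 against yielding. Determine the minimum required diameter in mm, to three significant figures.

d = 170 mm

σ_allow = 124/4.7 = 26.38 MPa.
For a solid circular section σ = 32M/(πd³), so d³ = 32M/(π σ_allow) = 32×1.2700×10^7/(π×26.38) = 4.903×10^6 mm³.
d = 169.9 mm.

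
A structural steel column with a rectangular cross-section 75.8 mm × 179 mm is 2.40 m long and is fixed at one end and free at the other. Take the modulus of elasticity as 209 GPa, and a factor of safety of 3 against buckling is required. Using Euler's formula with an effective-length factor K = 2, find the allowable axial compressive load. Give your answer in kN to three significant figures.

P_allow = 194 kN

Buckling occurs about the weak axis: I_min = h·b³/12 = 179×75.8³/12 = 6.496×10^6 mm⁴ (b = 75.8 mm is the smaller dimension).
Effective length L_e = KL = 2×2.40 m = 4800 mm.
Euler critical load P_cr = π²EI/L_e² = π²×209000×6.496×10^6/4800² = 581600 N.
P_allow = P_cr/n = 581600/3 = 193900 N.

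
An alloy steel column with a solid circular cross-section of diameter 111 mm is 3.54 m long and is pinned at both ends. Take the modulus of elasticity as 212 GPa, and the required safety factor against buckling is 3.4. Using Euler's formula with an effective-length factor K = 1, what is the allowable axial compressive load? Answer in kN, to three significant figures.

P_allow = 366 kN

I = πd⁴/64 = π×111⁴/64 = 7.452×10^6 mm⁴.
Effective length L_e = KL = 1×3.54 m = 3540 mm.
Euler critical load P_cr = π²EI/L_e² = π²×212000×7.452×10^6/3540² = 1.244×10^6 N.
P_allow = P_cr/n = 1.244×10^6/3.4 = 365900 N.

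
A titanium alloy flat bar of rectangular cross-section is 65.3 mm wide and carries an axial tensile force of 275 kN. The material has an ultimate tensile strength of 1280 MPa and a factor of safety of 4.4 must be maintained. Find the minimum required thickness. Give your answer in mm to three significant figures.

σ_allow = 1280/4.4 = 290.9 MPa.
Required area A = F/σ_allow = 275000/290.9 = 945.3 mm².
t = A/w = 945.3/65.3 = 14.48 mm.

t = 14.5 mm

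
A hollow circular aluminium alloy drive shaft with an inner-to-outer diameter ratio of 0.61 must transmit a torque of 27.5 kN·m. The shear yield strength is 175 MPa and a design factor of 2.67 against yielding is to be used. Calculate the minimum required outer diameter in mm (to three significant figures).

τ_allow = 175/2.67 = 65.54 MPa.
For a hollow shaft τ = 16T/[πd_o³(1−k⁴)] with k = 0.61, so 1−k⁴ = 0.8615.
d_o³ = 16T/[π τ_allow (1−k⁴)] = 16×2.7500×10^7/(π×65.54×0.8615) = 2.480×10^6 mm³.
d_o = 135.4 mm.

d_o = 135 mm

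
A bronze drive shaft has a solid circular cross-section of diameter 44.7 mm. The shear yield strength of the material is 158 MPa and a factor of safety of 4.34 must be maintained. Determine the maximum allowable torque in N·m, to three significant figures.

τ_allow = 158/4.34 = 36.41 MPa.
For a solid shaft T_allow = τ_allow·πd³/16; πd³/16 = π×44.7³/16 = 17540 mm³.
T_allow = 36.41×17540 = 638400 N·mm = 638.4 N·m.

T_allow = 638 N·m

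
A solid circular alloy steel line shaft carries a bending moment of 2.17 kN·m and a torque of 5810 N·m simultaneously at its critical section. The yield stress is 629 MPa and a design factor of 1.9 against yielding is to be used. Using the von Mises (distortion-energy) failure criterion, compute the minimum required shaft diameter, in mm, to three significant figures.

d = 55.2 mm

σ_allow = σ_y/n = 629/1.9 = 331.1 MPa.
For a solid shaft σ_b = 32M/(πd³) and τ = 16T/(πd³), so the von Mises stress is σ' = (16/πd³)·√(4M²+3T²).
√(4M²+3T²) = √(4×(2.170×10^6)² + 3×(5.810×10^6)²) = 1.096×10^7 N·mm.
d³ = 16×1.096×10^7/(π×331.1) = 168600 mm³.
d = 55.24 mm.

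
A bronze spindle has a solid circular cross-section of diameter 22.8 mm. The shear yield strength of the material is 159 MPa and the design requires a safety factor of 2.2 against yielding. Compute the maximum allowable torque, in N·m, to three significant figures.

T_allow = 168 N·m

τ_allow = 159/2.2 = 72.27 MPa.
For a solid shaft T_allow = τ_allow·πd³/16; πd³/16 = π×22.8³/16 = 2327 mm³.
T_allow = 72.27×2327 = 168200 N·mm = 168.2 N·m.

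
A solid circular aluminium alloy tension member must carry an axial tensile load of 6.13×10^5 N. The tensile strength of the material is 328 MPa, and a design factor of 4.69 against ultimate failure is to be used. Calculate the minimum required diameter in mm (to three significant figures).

d = 106 mm

Allowable stress σ_allow = 328/4.69 = 69.94 MPa.
Required area A = F/σ_allow = 613000/69.94 = 8765 mm².
A = πd²/4 → d = √(4A/π) = 105.6 mm.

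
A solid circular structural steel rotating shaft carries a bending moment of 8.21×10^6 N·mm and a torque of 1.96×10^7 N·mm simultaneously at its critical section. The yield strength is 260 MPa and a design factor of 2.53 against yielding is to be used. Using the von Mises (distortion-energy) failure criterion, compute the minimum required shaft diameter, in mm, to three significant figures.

σ_allow = σ_y/n = 260/2.53 = 102.8 MPa.
For a solid shaft σ_b = 32M/(πd³) and τ = 16T/(πd³), so the von Mises stress is σ' = (16/πd³)·√(4M²+3T²).
√(4M²+3T²) = √(4×(8.210×10^6)² + 3×(1.960×10^7)²) = 3.771×10^7 N·mm.
d³ = 16×3.771×10^7/(π×102.8) = 1.869×10^6 mm³.
d = 123.2 mm.

d = 123 mm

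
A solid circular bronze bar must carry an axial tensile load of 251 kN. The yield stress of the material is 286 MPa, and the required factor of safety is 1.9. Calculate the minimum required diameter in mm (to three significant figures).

d = 46.1 mm

Allowable stress σ_allow = 286/1.9 = 150.5 MPa.
Required area A = F/σ_allow = 251000/150.5 = 1667 mm².
A = πd²/4 → d = √(4A/π) = 46.08 mm.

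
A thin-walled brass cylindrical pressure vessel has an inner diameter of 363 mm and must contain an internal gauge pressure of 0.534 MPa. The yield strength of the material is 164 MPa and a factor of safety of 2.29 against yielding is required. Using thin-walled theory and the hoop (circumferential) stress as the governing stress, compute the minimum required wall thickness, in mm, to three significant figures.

σ_allow = 164/2.29 = 71.62 MPa.
Hoop stress σ_h = pD/(2t), so t = pD/(2σ_allow) = 0.534×363/(2×71.62) = 1.353 mm.

t = 1.35 mm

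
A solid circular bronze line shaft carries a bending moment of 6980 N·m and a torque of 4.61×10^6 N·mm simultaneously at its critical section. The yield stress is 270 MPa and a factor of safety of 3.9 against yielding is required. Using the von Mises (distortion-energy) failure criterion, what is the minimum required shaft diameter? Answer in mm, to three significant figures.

d = 106 mm

σ_allow = σ_y/n = 270/3.9 = 69.23 MPa.
For a solid shaft σ_b = 32M/(πd³) and τ = 16T/(πd³), so the von Mises stress is σ' = (16/πd³)·√(4M²+3T²).
√(4M²+3T²) = √(4×(6.980×10^6)² + 3×(4.610×10^6)²) = 1.608×10^7 N·mm.
d³ = 16×1.608×10^7/(π×69.23) = 1.183×10^6 mm³.
d = 105.8 mm.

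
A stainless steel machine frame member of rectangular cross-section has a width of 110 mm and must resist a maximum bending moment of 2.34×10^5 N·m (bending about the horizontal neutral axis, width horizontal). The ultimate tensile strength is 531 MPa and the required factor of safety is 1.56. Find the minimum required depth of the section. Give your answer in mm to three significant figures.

h = 194 mm

σ_allow = 531/1.56 = 340.4 MPa.
For a rectangular section σ = 6M/(bh²), so h² = 6M/(b σ_allow) = 6×2.3400×10^8/(110×340.4) = 37500 mm².
h = 193.6 mm.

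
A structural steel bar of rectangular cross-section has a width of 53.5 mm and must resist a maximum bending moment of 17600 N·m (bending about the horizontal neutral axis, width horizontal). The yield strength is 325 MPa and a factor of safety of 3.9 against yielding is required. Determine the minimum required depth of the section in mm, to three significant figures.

h = 154 mm

σ_allow = 325/3.9 = 83.33 MPa.
For a rectangular section σ = 6M/(bh²), so h² = 6M/(b σ_allow) = 6×1.7600×10^7/(53.5×83.33) = 23690 mm².
h = 153.9 mm.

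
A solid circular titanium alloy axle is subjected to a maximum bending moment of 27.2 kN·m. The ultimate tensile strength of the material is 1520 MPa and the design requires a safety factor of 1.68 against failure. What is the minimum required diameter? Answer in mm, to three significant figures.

d = 67.4 mm

σ_allow = 1520/1.68 = 904.8 MPa.
For a solid circular section σ = 32M/(πd³), so d³ = 32M/(π σ_allow) = 32×2.7200×10^7/(π×904.8) = 306200 mm³.
d = 67.40 mm.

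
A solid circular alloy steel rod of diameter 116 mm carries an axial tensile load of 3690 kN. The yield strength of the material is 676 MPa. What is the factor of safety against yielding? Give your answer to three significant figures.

A = πd²/4 = 10570 mm².
σ = F/A = 3690000/10570 = 349.2 MPa.
n = 676/349.2 = 1.936.

n = 1.94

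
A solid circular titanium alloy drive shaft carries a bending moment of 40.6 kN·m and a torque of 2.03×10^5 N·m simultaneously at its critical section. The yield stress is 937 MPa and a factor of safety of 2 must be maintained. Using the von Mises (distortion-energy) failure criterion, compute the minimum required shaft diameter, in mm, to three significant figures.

σ_allow = σ_y/n = 937/2 = 468.5 MPa.
For a solid shaft σ_b = 32M/(πd³) and τ = 16T/(πd³), so the von Mises stress is σ' = (16/πd³)·√(4M²+3T²).
√(4M²+3T²) = √(4×(4.060×10^7)² + 3×(2.030×10^8)²) = 3.609×10^8 N·mm.
d³ = 16×3.609×10^8/(π×468.5) = 3.923×10^6 mm³.
d = 157.7 mm.

d = 158 mm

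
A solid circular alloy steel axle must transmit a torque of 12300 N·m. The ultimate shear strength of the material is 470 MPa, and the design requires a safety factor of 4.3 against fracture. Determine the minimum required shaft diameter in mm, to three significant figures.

Allowable shear stress τ_allow = 470/4.3 = 109.3 MPa.
For a solid shaft τ = 16T/(πd³), so d³ = 16T/(π τ_allow) = 16×1.2300×10^7/(π×109.3) = 573100 mm³.
d = (573100)^(1/3) = 83.06 mm.

d = 83.1 mm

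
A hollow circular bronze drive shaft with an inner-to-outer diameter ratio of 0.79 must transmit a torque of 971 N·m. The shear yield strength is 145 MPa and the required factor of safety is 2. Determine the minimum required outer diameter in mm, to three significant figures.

τ_allow = 145/2 = 72.50 MPa.
For a hollow shaft τ = 16T/[πd_o³(1−k⁴)] with k = 0.79, so 1−k⁴ = 0.6105.
d_o³ = 16T/[π τ_allow (1−k⁴)] = 16×971000/(π×72.50×0.6105) = 111700 mm³.
d_o = 48.16 mm.

d_o = 48.2 mm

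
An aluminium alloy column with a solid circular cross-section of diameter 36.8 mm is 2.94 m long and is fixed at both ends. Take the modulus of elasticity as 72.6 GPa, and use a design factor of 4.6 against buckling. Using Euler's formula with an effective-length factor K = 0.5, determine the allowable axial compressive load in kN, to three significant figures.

I = πd⁴/64 = π×36.8⁴/64 = 90020 mm⁴.
Effective length L_e = KL = 0.5×2.94 m = 1470 mm.
Euler critical load P_cr = π²EI/L_e² = π²×72600×90020/1470² = 29850 N.
P_allow = P_cr/n = 29850/4.6 = 6489 N.

P_allow = 6.49 kN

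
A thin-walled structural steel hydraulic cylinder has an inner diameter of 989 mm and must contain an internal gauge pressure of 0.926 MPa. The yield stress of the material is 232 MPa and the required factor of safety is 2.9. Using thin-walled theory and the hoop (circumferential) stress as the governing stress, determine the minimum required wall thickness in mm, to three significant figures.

t = 5.72 mm

σ_allow = 232/2.9 = 80.00 MPa.
Hoop stress σ_h = pD/(2t), so t = pD/(2σ_allow) = 0.926×989/(2×80.00) = 5.724 mm.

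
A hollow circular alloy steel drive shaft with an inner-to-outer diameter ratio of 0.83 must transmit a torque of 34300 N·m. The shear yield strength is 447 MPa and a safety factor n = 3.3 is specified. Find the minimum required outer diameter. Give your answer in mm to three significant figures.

d_o = 135 mm

τ_allow = 447/3.3 = 135.5 MPa.
For a hollow shaft τ = 16T/[πd_o³(1−k⁴)] with k = 0.83, so 1−k⁴ = 0.5254.
d_o³ = 16T/[π τ_allow (1−k⁴)] = 16×3.4300×10^7/(π×135.5×0.5254) = 2.455×10^6 mm³.
d_o = 134.9 mm.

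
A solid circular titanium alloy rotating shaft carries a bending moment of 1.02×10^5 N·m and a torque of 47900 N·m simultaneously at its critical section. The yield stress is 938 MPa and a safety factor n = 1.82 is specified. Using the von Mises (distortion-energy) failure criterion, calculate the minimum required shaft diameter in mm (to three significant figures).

d = 130 mm

σ_allow = σ_y/n = 938/1.82 = 515.4 MPa.
For a solid shaft σ_b = 32M/(πd³) and τ = 16T/(πd³), so the von Mises stress is σ' = (16/πd³)·√(4M²+3T²).
√(4M²+3T²) = √(4×(1.020×10^8)² + 3×(4.790×10^7)²) = 2.202×10^8 N·mm.
d³ = 16×2.202×10^8/(π×515.4) = 2.176×10^6 mm³.
d = 129.6 mm.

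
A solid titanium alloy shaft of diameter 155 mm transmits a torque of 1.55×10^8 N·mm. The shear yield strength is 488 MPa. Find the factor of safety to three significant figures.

τ = 16T/(πd³) = 16×1.5500×10^8/(π×155³) = 212.0 MPa.
n = τ_limit/τ = 488/212.0 = 2.302.

n = 2.30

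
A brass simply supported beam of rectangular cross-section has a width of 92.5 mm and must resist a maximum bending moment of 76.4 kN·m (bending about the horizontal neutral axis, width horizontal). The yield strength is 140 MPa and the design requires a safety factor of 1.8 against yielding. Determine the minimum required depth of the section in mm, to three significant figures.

σ_allow = 140/1.8 = 77.78 MPa.
For a rectangular section σ = 6M/(bh²), so h² = 6M/(b σ_allow) = 6×7.6400×10^7/(92.5×77.78) = 63720 mm².
h = 252.4 mm.

h = 252 mm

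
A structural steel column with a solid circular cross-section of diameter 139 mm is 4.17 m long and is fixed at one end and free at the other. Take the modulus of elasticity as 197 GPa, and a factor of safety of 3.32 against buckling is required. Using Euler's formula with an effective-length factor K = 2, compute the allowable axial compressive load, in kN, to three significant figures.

I = πd⁴/64 = π×139⁴/64 = 1.832×10^7 mm⁴.
Effective length L_e = KL = 2×4.17 m = 8340 mm.
Euler critical load P_cr = π²EI/L_e² = π²×197000×1.832×10^7/8340² = 512200 N.
P_allow = P_cr/n = 512200/3.32 = 154300 N.

P_allow = 154 kN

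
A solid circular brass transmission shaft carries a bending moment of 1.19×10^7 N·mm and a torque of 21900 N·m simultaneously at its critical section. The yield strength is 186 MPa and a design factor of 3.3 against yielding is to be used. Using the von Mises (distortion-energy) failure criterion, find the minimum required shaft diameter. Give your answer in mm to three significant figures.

σ_allow = σ_y/n = 186/3.3 = 56.36 MPa.
For a solid shaft σ_b = 32M/(πd³) and τ = 16T/(πd³), so the von Mises stress is σ' = (16/πd³)·√(4M²+3T²).
√(4M²+3T²) = √(4×(1.190×10^7)² + 3×(2.190×10^7)²) = 4.478×10^7 N·mm.
d³ = 16×4.478×10^7/(π×56.36) = 4.046×10^6 mm³.
d = 159.4 mm.

d = 159 mm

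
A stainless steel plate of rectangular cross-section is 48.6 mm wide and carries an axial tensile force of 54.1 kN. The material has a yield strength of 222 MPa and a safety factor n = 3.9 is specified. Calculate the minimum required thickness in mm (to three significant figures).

σ_allow = 222/3.9 = 56.92 MPa.
Required area A = F/σ_allow = 54100/56.92 = 950.4 mm².
t = A/w = 950.4/48.6 = 19.56 mm.

t = 19.6 mm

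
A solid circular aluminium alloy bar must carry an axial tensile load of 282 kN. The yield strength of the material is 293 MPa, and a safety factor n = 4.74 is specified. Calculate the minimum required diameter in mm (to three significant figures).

d = 76.2 mm

Allowable stress σ_allow = 293/4.74 = 61.81 MPa.
Required area A = F/σ_allow = 282000/61.81 = 4562 mm².
A = πd²/4 → d = √(4A/π) = 76.21 mm.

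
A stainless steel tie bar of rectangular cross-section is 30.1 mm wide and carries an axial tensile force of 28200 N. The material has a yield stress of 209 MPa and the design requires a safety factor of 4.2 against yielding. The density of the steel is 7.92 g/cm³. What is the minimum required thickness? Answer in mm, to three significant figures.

σ_allow = 209/4.2 = 49.76 MPa.
Required area A = F/σ_allow = 28200/49.76 = 566.7 mm².
t = A/w = 566.7/30.1 = 18.83 mm.

t = 18.8 mm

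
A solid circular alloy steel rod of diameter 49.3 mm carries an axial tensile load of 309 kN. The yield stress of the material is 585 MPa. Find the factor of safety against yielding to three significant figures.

n = 3.61

A = πd²/4 = 1909 mm².
σ = F/A = 309000/1909 = 161.9 MPa.
n = 585/161.9 = 3.614.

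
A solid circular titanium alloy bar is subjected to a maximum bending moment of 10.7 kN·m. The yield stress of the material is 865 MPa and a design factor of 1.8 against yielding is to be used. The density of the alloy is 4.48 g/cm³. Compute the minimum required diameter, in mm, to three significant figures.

d = 61.0 mm

σ_allow = 865/1.8 = 480.6 MPa.
For a solid circular section σ = 32M/(πd³), so d³ = 32M/(π σ_allow) = 32×1.0700×10^7/(π×480.6) = 226800 mm³.
d = 60.98 mm.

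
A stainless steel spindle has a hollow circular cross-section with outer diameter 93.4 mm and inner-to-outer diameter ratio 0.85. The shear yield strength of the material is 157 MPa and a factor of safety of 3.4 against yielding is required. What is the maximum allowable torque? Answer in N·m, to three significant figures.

τ_allow = 157/3.4 = 46.18 MPa.
For a hollow shaft T_allow = τ_allow·πd_o³(1−k⁴)/16 with 1−k⁴ = 0.4780, so πd_o³(1−k⁴)/16 = 76470 mm³.
T_allow = 46.18×76470 = 3.531×10^6 N·mm = 3531 N·m.

T_allow = 3530 N·m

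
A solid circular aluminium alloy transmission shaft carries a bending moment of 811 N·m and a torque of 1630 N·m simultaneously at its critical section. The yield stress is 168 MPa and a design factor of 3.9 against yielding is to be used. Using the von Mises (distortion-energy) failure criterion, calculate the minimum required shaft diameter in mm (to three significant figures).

d = 72.7 mm

σ_allow = σ_y/n = 168/3.9 = 43.08 MPa.
For a solid shaft σ_b = 32M/(πd³) and τ = 16T/(πd³), so the von Mises stress is σ' = (16/πd³)·√(4M²+3T²).
√(4M²+3T²) = √(4×(811000)² + 3×(1.630×10^6)²) = 3.256×10^6 N·mm.
d³ = 16×3.256×10^6/(π×43.08) = 385000 mm³.
d = 72.75 mm.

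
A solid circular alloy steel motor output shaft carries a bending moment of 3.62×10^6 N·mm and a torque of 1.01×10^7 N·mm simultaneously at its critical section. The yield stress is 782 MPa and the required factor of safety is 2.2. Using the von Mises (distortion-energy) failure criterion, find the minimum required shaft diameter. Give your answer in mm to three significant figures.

d = 64.7 mm

σ_allow = σ_y/n = 782/2.2 = 355.5 MPa.
For a solid shaft σ_b = 32M/(πd³) and τ = 16T/(πd³), so the von Mises stress is σ' = (16/πd³)·√(4M²+3T²).
√(4M²+3T²) = √(4×(3.620×10^6)² + 3×(1.010×10^7)²) = 1.893×10^7 N·mm.
d³ = 16×1.893×10^7/(π×355.5) = 271300 mm³.
d = 64.73 mm.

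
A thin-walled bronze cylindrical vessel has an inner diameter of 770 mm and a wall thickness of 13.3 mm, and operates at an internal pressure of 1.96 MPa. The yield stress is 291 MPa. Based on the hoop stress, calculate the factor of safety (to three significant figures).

n = 5.13

σ_h = pD/(2t) = 1.96×770/(2×13.3) = 56.74 MPa.
n = 291/56.74 = 5.129.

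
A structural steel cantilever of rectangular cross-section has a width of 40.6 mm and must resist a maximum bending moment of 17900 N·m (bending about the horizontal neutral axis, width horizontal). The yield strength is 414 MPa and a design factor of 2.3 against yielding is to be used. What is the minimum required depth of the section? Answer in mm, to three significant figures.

h = 121 mm

σ_allow = 414/2.3 = 180.0 MPa.
For a rectangular section σ = 6M/(bh²), so h² = 6M/(b σ_allow) = 6×1.7900×10^7/(40.6×180.0) = 14700 mm².
h = 121.2 mm.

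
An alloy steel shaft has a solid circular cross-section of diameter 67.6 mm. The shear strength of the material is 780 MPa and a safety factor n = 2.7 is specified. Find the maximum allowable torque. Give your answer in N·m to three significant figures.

τ_allow = 780/2.7 = 288.9 MPa.
For a solid shaft T_allow = τ_allow·πd³/16; πd³/16 = π×67.6³/16 = 60660 mm³.
T_allow = 288.9×60660 = 1.752×10^7 N·mm = 17520 N·m.

T_allow = 17500 N·m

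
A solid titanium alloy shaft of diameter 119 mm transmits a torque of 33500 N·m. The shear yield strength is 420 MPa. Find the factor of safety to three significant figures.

τ = 16T/(πd³) = 16×3.3500×10^7/(π×119³) = 101.2 MPa.
n = τ_limit/τ = 420/101.2 = 4.148.

n = 4.15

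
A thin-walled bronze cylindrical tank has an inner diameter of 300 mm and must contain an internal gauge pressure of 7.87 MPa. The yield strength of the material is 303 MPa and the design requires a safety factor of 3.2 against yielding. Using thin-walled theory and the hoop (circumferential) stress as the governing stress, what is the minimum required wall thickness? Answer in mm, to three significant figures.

σ_allow = 303/3.2 = 94.69 MPa.
Hoop stress σ_h = pD/(2t), so t = pD/(2σ_allow) = 7.87×300/(2×94.69) = 12.47 mm.

t = 12.5 mm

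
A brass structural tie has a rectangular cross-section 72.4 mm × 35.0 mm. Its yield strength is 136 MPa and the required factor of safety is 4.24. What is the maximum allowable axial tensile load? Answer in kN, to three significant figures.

σ_allow = 136/4.24 = 32.08 MPa.
A = 72.4×35.0 = 2534 mm².
F_allow = σ_allow × A = 32.08×2534 = 81280 N.

F_allow = 81.3 kN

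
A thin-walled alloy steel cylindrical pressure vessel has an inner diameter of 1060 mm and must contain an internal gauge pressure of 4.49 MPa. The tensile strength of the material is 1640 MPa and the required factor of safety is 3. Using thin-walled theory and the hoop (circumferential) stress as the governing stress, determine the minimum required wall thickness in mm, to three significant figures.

t = 4.35 mm

σ_allow = 1640/3 = 546.7 MPa.
Hoop stress σ_h = pD/(2t), so t = pD/(2σ_allow) = 4.49×1060/(2×546.7) = 4.353 mm.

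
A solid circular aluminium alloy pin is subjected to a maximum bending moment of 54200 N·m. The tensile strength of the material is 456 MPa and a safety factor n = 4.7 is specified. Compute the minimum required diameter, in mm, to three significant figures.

d = 179 mm

σ_allow = 456/4.7 = 97.02 MPa.
For a solid circular section σ = 32M/(πd³), so d³ = 32M/(π σ_allow) = 32×5.4200×10^7/(π×97.02) = 5.690×10^6 mm³.
d = 178.5 mm.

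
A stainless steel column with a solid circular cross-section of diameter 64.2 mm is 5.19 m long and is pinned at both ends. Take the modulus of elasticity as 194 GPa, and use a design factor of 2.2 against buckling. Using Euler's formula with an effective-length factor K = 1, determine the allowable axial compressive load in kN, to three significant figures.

P_allow = 26.9 kN

I = πd⁴/64 = π×64.2⁴/64 = 833900 mm⁴.
Effective length L_e = KL = 1×5.19 m = 5190 mm.
Euler critical load P_cr = π²EI/L_e² = π²×194000×833900/5190² = 59280 N.
P_allow = P_cr/n = 59280/2.2 = 26940 N.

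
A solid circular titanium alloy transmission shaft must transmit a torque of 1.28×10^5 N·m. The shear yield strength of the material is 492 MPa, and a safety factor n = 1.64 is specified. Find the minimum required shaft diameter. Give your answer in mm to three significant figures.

d = 130 mm

Allowable shear stress τ_allow = 492/1.64 = 300.0 MPa.
For a solid shaft τ = 16T/(πd³), so d³ = 16T/(π τ_allow) = 16×1.2800×10^8/(π×300.0) = 2.173×10^6 mm³.
d = (2.173×10^6)^(1/3) = 129.5 mm.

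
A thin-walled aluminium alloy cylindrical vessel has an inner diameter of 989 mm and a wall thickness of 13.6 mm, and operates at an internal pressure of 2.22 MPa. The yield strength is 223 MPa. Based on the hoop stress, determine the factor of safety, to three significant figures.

n = 2.76

σ_h = pD/(2t) = 2.22×989/(2×13.6) = 80.72 MPa.
n = 223/80.72 = 2.763.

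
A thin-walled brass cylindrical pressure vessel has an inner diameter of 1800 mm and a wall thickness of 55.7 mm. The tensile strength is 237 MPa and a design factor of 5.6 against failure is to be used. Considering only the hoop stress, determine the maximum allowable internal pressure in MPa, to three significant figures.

σ_allow = 237/5.6 = 42.32 MPa.
σ_h = pD/(2t) → p_allow = 2σ_allow t/D = 2×42.32×55.7/1800 = 2.619 MPa.

p_allow = 2.62 MPa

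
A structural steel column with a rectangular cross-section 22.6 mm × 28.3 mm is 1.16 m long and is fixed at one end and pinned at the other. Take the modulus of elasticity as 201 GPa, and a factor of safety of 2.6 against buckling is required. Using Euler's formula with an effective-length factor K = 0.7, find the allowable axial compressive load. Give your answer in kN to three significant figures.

P_allow = 31.5 kN

Buckling occurs about the weak axis: I_min = h·b³/12 = 28.3×22.6³/12 = 27220 mm⁴ (b = 22.6 mm is the smaller dimension).
Effective length L_e = KL = 0.7×1.16 m = 812.0 mm.
Euler critical load P_cr = π²EI/L_e² = π²×201000×27220/812.0² = 81910 N.
P_allow = P_cr/n = 81910/2.6 = 31500 N.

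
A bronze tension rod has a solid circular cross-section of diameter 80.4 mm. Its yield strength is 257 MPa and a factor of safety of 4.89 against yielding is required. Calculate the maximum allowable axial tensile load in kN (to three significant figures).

F_allow = 267 kN

σ_allow = 257/4.89 = 52.56 MPa.
A = πd²/4 = π×80.4²/4 = 5077 mm².
F_allow = σ_allow × A = 52.56×5077 = 266800 N.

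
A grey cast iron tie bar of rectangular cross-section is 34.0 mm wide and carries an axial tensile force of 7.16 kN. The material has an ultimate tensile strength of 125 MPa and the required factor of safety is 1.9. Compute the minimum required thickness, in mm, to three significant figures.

t = 3.20 mm

σ_allow = 125/1.9 = 65.79 MPa.
Required area A = F/σ_allow = 7160.0/65.79 = 108.8 mm².
t = A/w = 108.8/34.0 = 3.201 mm.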